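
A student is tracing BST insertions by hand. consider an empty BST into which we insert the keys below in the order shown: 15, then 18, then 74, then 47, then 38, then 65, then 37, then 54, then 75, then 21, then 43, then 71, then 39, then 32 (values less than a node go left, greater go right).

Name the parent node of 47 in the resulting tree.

74

15: root
18: right child of 15 (depth 1)
74: right child of 18 (depth 2)
47: left child of 74 (depth 3)
38: left child of 47 (depth 4)
65: right child of 47 (depth 4)
37: left child of 38 (depth 5)
54: left child of 65 (depth 5)
75: right child of 74 (depth 3)
21: left child of 37 (depth 6)
43: right child of 38 (depth 5)
71: right child of 65 (depth 5)
39: left child of 43 (depth 6)
32: right child of 21 (depth 7)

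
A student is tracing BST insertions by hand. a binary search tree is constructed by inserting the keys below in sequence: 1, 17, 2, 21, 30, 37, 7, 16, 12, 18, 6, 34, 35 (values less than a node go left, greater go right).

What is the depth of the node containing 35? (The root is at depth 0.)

Insert 1: tree is empty, so 1 becomes the root.
Insert 17: 17 > 1 → go right. Place as right child of 1.
Insert 2: 2 > 1 → go right; 2 < 17 → go left. Place as left child of 17.
Insert 21: 21 > 1 → go right; 21 > 17 → go right. Place as right child of 17.
Insert 30: 30 > 1 → go right; 30 > 17 → go right; 30 > 21 → go right. Place as right child of 21.
Insert 37: 37 > 1 → go right; 37 > 17 → go right; 37 > 21 → go right; 37 > 30 → go right. Place as right child of 30.
Insert 7: 7 > 1 → go right; 7 < 17 → go left; 7 > 2 → go right. Place as right child of 2.
Insert 16: 16 > 1 → go right; 16 < 17 → go left; 16 > 2 → go right; 16 > 7 → go right. Place as right child of 7.
Insert 12: 12 > 1 → go right; 12 < 17 → go left; 12 > 2 → go right; 12 > 7 → go right; 12 < 16 → go left. Place as left child of 16.
Insert 18: 18 > 1 → go right; 18 > 17 → go right; 18 < 21 → go left. Place as left child of 21.
Insert 6: 6 > 1 → go right; 6 < 17 → go left; 6 > 2 → go right; 6 < 7 → go left. Place as left child of 7.
Insert 34: 34 > 1 → go right; 34 > 17 → go right; 34 > 21 → go right; 34 > 30 → go right; 34 < 37 → go left. Place as left child of 37.
Insert 35: 35 > 1 → go right; 35 > 17 → go right; 35 > 21 → go right; 35 > 30 → go right; 35 < 37 → go left; 35 > 34 → go right. Place as right child of 34.

Path to 35: 1 → 17 → 21 → 30 → 37 → 34 → 35, which is 6 edges.

6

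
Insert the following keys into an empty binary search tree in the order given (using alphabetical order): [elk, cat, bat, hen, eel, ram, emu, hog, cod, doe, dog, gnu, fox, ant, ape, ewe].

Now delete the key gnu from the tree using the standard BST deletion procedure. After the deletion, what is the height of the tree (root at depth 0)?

5

Resulting structure (node: left, right):
  elk: L=cat, R=hen
  cat: L=bat, R=eel
  bat: L=ant, R=–
  hen: L=emu, R=ram
  eel: L=cod, R=–
  ram: L=hog, R=–
  emu: L=–, R=gnu
  hog: L=–, R=–
  cod: L=–, R=doe
  doe: L=–, R=dog
  dog: L=–, R=–
  gnu: L=fox, R=–
  fox: L=ewe, R=–
  ant: L=–, R=ape
  ape: L=–, R=–
  ewe: L=–, R=–

Delete gnu (at most one child — splice it out).
After deletion, deepest node is dog at depth 5.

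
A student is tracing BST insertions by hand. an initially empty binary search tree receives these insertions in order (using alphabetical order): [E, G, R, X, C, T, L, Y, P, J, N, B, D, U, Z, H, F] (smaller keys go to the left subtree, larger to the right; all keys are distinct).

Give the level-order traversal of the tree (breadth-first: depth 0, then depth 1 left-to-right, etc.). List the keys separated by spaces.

E C G B D F R L X J P T Y H N U Z

E: root
G: right child of E (depth 1)
R: right child of G (depth 2)
X: right child of R (depth 3)
C: left child of E (depth 1)
T: left child of X (depth 4)
L: left child of R (depth 3)
Y: right child of X (depth 4)
P: right child of L (depth 4)
J: left child of L (depth 4)
N: left child of P (depth 5)
B: left child of C (depth 2)
D: right child of C (depth 2)
U: right child of T (depth 5)
Z: right child of Y (depth 5)
H: left child of J (depth 5)
F: left child of G (depth 2)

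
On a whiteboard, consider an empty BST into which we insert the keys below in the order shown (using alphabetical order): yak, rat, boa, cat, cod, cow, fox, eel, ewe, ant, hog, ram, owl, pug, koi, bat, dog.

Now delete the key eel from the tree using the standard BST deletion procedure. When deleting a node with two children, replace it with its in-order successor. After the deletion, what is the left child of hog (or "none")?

none

Insert yak: tree is empty, so yak becomes the root.
Insert rat: rat < yak → go left. Place as left child of yak.
Insert boa: boa < yak → go left; boa < rat → go left. Place as left child of rat.
Insert cat: cat < yak → go left; cat < rat → go left; cat > boa → go right. Place as right child of boa.
Insert cod: cod < yak → go left; cod < rat → go left; cod > boa → go right; cod > cat → go right. Place as right child of cat.
Insert cow: cow < yak → go left; cow < rat → go left; cow > boa → go right; cow > cat → go right; cow > cod → go right. Place as right child of cod.
Insert fox: fox < yak → go left; fox < rat → go left; fox > boa → go right; fox > cat → go right; fox > cod → go right; fox > cow → go right. Place as right child of cow.
Insert eel: eel < yak → go left; eel < rat → go left; eel > boa → go right; eel > cat → go right; eel > cod → go right; eel > cow → go right; eel < fox → go left. Place as left child of fox.
Insert ewe: ewe < yak → go left; ewe < rat → go left; ewe > boa → go right; ewe > cat → go right; ewe > cod → go right; ewe > cow → go right; ewe < fox → go left; ewe > eel → go right. Place as right child of eel.
Insert ant: ant < yak → go left; ant < rat → go left; ant < boa → go left. Place as left child of boa.
Insert hog: hog < yak → go left; hog < rat → go left; hog > boa → go right; hog > cat → go right; hog > cod → go right; hog > cow → go right; hog > fox → go right. Place as right child of fox.
Insert ram: ram < yak → go left; ram < rat → go left; ram > boa → go right; ram > cat → go right; ram > cod → go right; ram > cow → go right; ram > fox → go right; ram > hog → go right. Place as right child of hog.
Insert owl: owl < yak → go left; owl < rat → go left; owl > boa → go right; owl > cat → go right; owl > cod → go right; owl > cow → go right; owl > fox → go right; owl > hog → go right; owl < ram → go left. Place as left child of ram.
Insert pug: pug < yak → go left; pug < rat → go left; pug > boa → go right; pug > cat → go right; pug > cod → go right; pug > cow → go right; pug > fox → go right; pug > hog → go right; pug < ram → go left; pug > owl → go right. Place as right child of owl.
Insert koi: koi < yak → go left; koi < rat → go left; koi > boa → go right; koi > cat → go right; koi > cod → go right; koi > cow → go right; koi > fox → go right; koi > hog → go right; koi < ram → go left; koi < owl → go left. Place as left child of owl.
Insert bat: bat < yak → go left; bat < rat → go left; bat < boa → go left; bat > ant → go right. Place as right child of ant.
Insert dog: dog < yak → go left; dog < rat → go left; dog > boa → go right; dog > cat → go right; dog > cod → go right; dog > cow → go right; dog < fox → go left; dog < eel → go left. Place as left child of eel.

Delete eel (two children — replace with in-order successor).
After deletion, hog's left child: none.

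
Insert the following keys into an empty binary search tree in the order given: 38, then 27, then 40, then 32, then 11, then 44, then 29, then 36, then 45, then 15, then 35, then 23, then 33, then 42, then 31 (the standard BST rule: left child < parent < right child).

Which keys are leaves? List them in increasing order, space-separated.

23 31 33 42 45

38: root
27: left child of 38 (depth 1)
40: right child of 38 (depth 1)
32: right child of 27 (depth 2)
11: left child of 27 (depth 2)
44: right child of 40 (depth 2)
29: left child of 32 (depth 3)
36: right child of 32 (depth 3)
45: right child of 44 (depth 3)
15: right child of 11 (depth 3)
35: left child of 36 (depth 4)
23: right child of 15 (depth 4)
33: left child of 35 (depth 5)
42: left child of 44 (depth 3)
31: right child of 29 (depth 4)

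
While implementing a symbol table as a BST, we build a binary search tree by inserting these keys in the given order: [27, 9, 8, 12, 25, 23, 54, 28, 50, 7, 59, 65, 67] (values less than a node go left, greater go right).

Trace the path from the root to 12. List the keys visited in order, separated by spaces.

27 9 12

Resulting structure (node: left, right):
  27: L=9, R=54
  9: L=8, R=12
  8: L=7, R=–
  12: L=–, R=25
  25: L=23, R=–
  23: L=–, R=–
  54: L=28, R=59
  28: L=–, R=50
  50: L=–, R=–
  7: L=–, R=–
  59: L=–, R=65
  65: L=–, R=67
  67: L=–, R=–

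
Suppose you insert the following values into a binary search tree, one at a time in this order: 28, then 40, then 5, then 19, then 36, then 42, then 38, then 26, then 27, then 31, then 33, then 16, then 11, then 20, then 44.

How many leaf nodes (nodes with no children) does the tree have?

Insert 28: tree is empty, so 28 becomes the root.
Insert 40: 40 > 28 → go right. Place as right child of 28.
Insert 5: 5 < 28 → go left. Place as left child of 28.
Insert 19: 19 < 28 → go left; 19 > 5 → go right. Place as right child of 5.
Insert 36: 36 > 28 → go right; 36 < 40 → go left. Place as left child of 40.
Insert 42: 42 > 28 → go right; 42 > 40 → go right. Place as right child of 40.
Insert 38: 38 > 28 → go right; 38 < 40 → go left; 38 > 36 → go right. Place as right child of 36.
Insert 26: 26 < 28 → go left; 26 > 5 → go right; 26 > 19 → go right. Place as right child of 19.
Insert 27: 27 < 28 → go left; 27 > 5 → go right; 27 > 19 → go right; 27 > 26 → go right. Place as right child of 26.
Insert 31: 31 > 28 → go right; 31 < 40 → go left; 31 < 36 → go left. Place as left child of 36.
Insert 33: 33 > 28 → go right; 33 < 40 → go left; 33 < 36 → go left; 33 > 31 → go right. Place as right child of 31.
Insert 16: 16 < 28 → go left; 16 > 5 → go right; 16 < 19 → go left. Place as left child of 19.
Insert 11: 11 < 28 → go left; 11 > 5 → go right; 11 < 19 → go left; 11 < 16 → go left. Place as left child of 16.
Insert 20: 20 < 28 → go left; 20 > 5 → go right; 20 > 19 → go right; 20 < 26 → go left. Place as left child of 26.
Insert 44: 44 > 28 → go right; 44 > 40 → go right; 44 > 42 → go right. Place as right child of 42.

Leaves: 11, 20, 27, 33, 38, 44 — 6 in total.

6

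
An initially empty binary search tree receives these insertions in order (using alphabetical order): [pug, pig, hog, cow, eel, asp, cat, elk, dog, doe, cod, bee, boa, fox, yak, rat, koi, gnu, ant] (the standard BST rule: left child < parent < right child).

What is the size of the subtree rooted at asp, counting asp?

Insert pug: tree is empty, so pug becomes the root.
Insert pig: pig < pug → go left. Place as left child of pug.
Insert hog: hog < pug → go left; hog < pig → go left. Place as left child of pig.
Insert cow: cow < pug → go left; cow < pig → go left; cow < hog → go left. Place as left child of hog.
Insert eel: eel < pug → go left; eel < pig → go left; eel < hog → go left; eel > cow → go right. Place as right child of cow.
Insert asp: asp < pug → go left; asp < pig → go left; asp < hog → go left; asp < cow → go left. Place as left child of cow.
Insert cat: cat < pug → go left; cat < pig → go left; cat < hog → go left; cat < cow → go left; cat > asp → go right. Place as right child of asp.
Insert elk: elk < pug → go left; elk < pig → go left; elk < hog → go left; elk > cow → go right; elk > eel → go right. Place as right child of eel.
Insert dog: dog < pug → go left; dog < pig → go left; dog < hog → go left; dog > cow → go right; dog < eel → go left. Place as left child of eel.
Insert doe: doe < pug → go left; doe < pig → go left; doe < hog → go left; doe > cow → go right; doe < eel → go left; doe < dog → go left. Place as left child of dog.
Insert cod: cod < pug → go left; cod < pig → go left; cod < hog → go left; cod < cow → go left; cod > asp → go right; cod > cat → go right. Place as right child of cat.
Insert bee: bee < pug → go left; bee < pig → go left; bee < hog → go left; bee < cow → go left; bee > asp → go right; bee < cat → go left. Place as left child of cat.
Insert boa: boa < pug → go left; boa < pig → go left; boa < hog → go left; boa < cow → go left; boa > asp → go right; boa < cat → go left; boa > bee → go right. Place as right child of bee.
Insert fox: fox < pug → go left; fox < pig → go left; fox < hog → go left; fox > cow → go right; fox > eel → go right; fox > elk → go right. Place as right child of elk.
Insert yak: yak > pug → go right. Place as right child of pug.
Insert rat: rat > pug → go right; rat < yak → go left. Place as left child of yak.
Insert koi: koi < pug → go left; koi < pig → go left; koi > hog → go right. Place as right child of hog.
Insert gnu: gnu < pug → go left; gnu < pig → go left; gnu < hog → go left; gnu > cow → go right; gnu > eel → go right; gnu > elk → go right; gnu > fox → go right. Place as right child of fox.
Insert ant: ant < pug → go left; ant < pig → go left; ant < hog → go left; ant < cow → go left; ant < asp → go left. Place as left child of asp.

Subtree rooted at asp contains: asp, ant, cat, bee, boa, cod — 6 nodes.

6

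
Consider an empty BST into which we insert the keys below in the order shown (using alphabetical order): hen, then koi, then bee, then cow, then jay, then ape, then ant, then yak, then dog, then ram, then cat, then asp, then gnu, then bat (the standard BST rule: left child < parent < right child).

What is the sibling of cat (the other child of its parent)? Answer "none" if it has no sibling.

dog

Resulting structure (node: left, right):
  hen: L=bee, R=koi
  koi: L=jay, R=yak
  bee: L=ape, R=cow
  cow: L=cat, R=dog
  jay: L=–, R=–
  ape: L=ant, R=asp
  ant: L=–, R=–
  yak: L=ram, R=–
  dog: L=–, R=gnu
  ram: L=–, R=–
  cat: L=–, R=–
  asp: L=–, R=bat
  gnu: L=–, R=–
  bat: L=–, R=–

cat's parent is cow; the other child of cow is dog.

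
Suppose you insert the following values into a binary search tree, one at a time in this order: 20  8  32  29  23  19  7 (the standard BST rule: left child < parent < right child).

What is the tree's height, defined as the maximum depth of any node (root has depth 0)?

3

Insert 20: tree is empty, so 20 becomes the root.
Insert 8: 8 < 20 → go left. Place as left child of 20.
Insert 32: 32 > 20 → go right. Place as right child of 20.
Insert 29: 29 > 20 → go right; 29 < 32 → go left. Place as left child of 32.
Insert 23: 23 > 20 → go right; 23 < 32 → go left; 23 < 29 → go left. Place as left child of 29.
Insert 19: 19 < 20 → go left; 19 > 8 → go right. Place as right child of 8.
Insert 7: 7 < 20 → go left; 7 < 8 → go left. Place as left child of 8.

The deepest node is 23 at depth 3.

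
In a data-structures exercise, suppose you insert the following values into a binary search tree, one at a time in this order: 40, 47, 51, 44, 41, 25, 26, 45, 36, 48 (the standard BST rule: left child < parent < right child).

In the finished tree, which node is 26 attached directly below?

25

40: root
47: right child of 40 (depth 1)
51: right child of 47 (depth 2)
44: left child of 47 (depth 2)
41: left child of 44 (depth 3)
25: left child of 40 (depth 1)
26: right child of 25 (depth 2)
45: right child of 44 (depth 3)
36: right child of 26 (depth 3)
48: left child of 51 (depth 3)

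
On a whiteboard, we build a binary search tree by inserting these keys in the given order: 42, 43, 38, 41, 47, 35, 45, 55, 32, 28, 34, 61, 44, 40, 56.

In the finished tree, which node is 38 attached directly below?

42

42: root
43: right child of 42 (depth 1)
38: left child of 42 (depth 1)
41: right child of 38 (depth 2)
47: right child of 43 (depth 2)
35: left child of 38 (depth 2)
45: left child of 47 (depth 3)
55: right child of 47 (depth 3)
32: left child of 35 (depth 3)
28: left child of 32 (depth 4)
34: right child of 32 (depth 4)
61: right child of 55 (depth 4)
44: left child of 45 (depth 4)
40: left child of 41 (depth 3)
56: left child of 61 (depth 5)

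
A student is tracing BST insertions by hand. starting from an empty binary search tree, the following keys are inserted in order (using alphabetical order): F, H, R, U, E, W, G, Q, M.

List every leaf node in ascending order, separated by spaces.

F: root
H: right child of F (depth 1)
R: right child of H (depth 2)
U: right child of R (depth 3)
E: left child of F (depth 1)
W: right child of U (depth 4)
G: left child of H (depth 2)
Q: left child of R (depth 3)
M: left child of Q (depth 4)

E G M W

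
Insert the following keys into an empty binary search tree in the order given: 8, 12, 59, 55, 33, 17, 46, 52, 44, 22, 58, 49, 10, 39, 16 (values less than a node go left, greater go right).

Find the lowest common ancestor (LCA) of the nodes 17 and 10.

12

8: root
12: right child of 8 (depth 1)
59: right child of 12 (depth 2)
55: left child of 59 (depth 3)
33: left child of 55 (depth 4)
17: left child of 33 (depth 5)
46: right child of 33 (depth 5)
52: right child of 46 (depth 6)
44: left child of 46 (depth 6)
22: right child of 17 (depth 6)
58: right child of 55 (depth 4)
49: left child of 52 (depth 7)
10: left child of 12 (depth 2)
39: left child of 44 (depth 7)
16: left child of 17 (depth 6)

Path to 17: 8 → 12 → 59 → 55 → 33 → 17
Path to 10: 8 → 12 → 10
The paths share a prefix ending at 12, then split left and right.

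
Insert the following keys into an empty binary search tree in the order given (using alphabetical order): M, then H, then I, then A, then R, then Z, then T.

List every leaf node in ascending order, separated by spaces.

M: root
H: left child of M (depth 1)
I: right child of H (depth 2)
A: left child of H (depth 2)
R: right child of M (depth 1)
Z: right child of R (depth 2)
T: left child of Z (depth 3)

A I T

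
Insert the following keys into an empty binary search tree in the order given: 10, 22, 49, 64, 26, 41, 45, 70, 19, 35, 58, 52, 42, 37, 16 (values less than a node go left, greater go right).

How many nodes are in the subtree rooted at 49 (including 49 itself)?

Resulting structure (node: left, right):
  10: L=–, R=22
  22: L=19, R=49
  49: L=26, R=64
  64: L=58, R=70
  26: L=–, R=41
  41: L=35, R=45
  45: L=42, R=–
  70: L=–, R=–
  19: L=16, R=–
  35: L=–, R=37
  58: L=52, R=–
  52: L=–, R=–
  42: L=–, R=–
  37: L=–, R=–
  16: L=–, R=–

Subtree rooted at 49 contains: 49, 26, 41, 35, 37, 45, 42, 64, 58, 52, 70 — 11 nodes.

11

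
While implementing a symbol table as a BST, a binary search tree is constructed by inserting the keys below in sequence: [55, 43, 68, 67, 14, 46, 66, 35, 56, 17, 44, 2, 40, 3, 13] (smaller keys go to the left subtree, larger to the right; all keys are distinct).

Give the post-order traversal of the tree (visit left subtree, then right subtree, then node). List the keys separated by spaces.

13 3 2 17 40 35 14 44 46 43 56 66 67 68 55

Insert 55: tree is empty, so 55 becomes the root.
Insert 43: 43 < 55 → go left. Place as left child of 55.
Insert 68: 68 > 55 → go right. Place as right child of 55.
Insert 67: 67 > 55 → go right; 67 < 68 → go left. Place as left child of 68.
Insert 14: 14 < 55 → go left; 14 < 43 → go left. Place as left child of 43.
Insert 46: 46 < 55 → go left; 46 > 43 → go right. Place as right child of 43.
Insert 66: 66 > 55 → go right; 66 < 68 → go left; 66 < 67 → go left. Place as left child of 67.
Insert 35: 35 < 55 → go left; 35 < 43 → go left; 35 > 14 → go right. Place as right child of 14.
Insert 56: 56 > 55 → go right; 56 < 68 → go left; 56 < 67 → go left; 56 < 66 → go left. Place as left child of 66.
Insert 17: 17 < 55 → go left; 17 < 43 → go left; 17 > 14 → go right; 17 < 35 → go left. Place as left child of 35.
Insert 44: 44 < 55 → go left; 44 > 43 → go right; 44 < 46 → go left. Place as left child of 46.
Insert 2: 2 < 55 → go left; 2 < 43 → go left; 2 < 14 → go left. Place as left child of 14.
Insert 40: 40 < 55 → go left; 40 < 43 → go left; 40 > 14 → go right; 40 > 35 → go right. Place as right child of 35.
Insert 3: 3 < 55 → go left; 3 < 43 → go left; 3 < 14 → go left; 3 > 2 → go right. Place as right child of 2.
Insert 13: 13 < 55 → go left; 13 < 43 → go left; 13 < 14 → go left; 13 > 2 → go right; 13 > 3 → go right. Place as right child of 3.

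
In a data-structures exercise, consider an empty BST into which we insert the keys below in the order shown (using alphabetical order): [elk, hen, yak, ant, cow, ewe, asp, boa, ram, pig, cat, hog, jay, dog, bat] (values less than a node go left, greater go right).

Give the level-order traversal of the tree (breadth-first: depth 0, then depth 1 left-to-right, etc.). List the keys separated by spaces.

elk ant hen cow ewe yak asp dog ram boa pig bat cat hog jay

elk: root
hen: right child of elk (depth 1)
yak: right child of hen (depth 2)
ant: left child of elk (depth 1)
cow: right child of ant (depth 2)
ewe: left child of hen (depth 2)
asp: left child of cow (depth 3)
boa: right child of asp (depth 4)
ram: left child of yak (depth 3)
pig: left child of ram (depth 4)
cat: right child of boa (depth 5)
hog: left child of pig (depth 5)
jay: right child of hog (depth 6)
dog: right child of cow (depth 3)
bat: left child of boa (depth 5)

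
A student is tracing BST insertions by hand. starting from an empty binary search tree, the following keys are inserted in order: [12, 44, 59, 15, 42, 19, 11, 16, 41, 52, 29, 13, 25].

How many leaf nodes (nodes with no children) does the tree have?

Resulting structure (node: left, right):
  12: L=11, R=44
  44: L=15, R=59
  59: L=52, R=–
  15: L=13, R=42
  42: L=19, R=–
  19: L=16, R=41
  11: L=–, R=–
  16: L=–, R=–
  41: L=29, R=–
  52: L=–, R=–
  29: L=25, R=–
  13: L=–, R=–
  25: L=–, R=–

Leaves: 11, 13, 16, 25, 52 — 5 in total.

5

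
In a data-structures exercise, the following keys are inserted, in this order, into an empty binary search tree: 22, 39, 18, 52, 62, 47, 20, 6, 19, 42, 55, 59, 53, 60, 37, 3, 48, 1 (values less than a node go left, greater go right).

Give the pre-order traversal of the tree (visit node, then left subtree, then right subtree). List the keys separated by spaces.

22: root
39: right child of 22 (depth 1)
18: left child of 22 (depth 1)
52: right child of 39 (depth 2)
62: right child of 52 (depth 3)
47: left child of 52 (depth 3)
20: right child of 18 (depth 2)
6: left child of 18 (depth 2)
19: left child of 20 (depth 3)
42: left child of 47 (depth 4)
55: left child of 62 (depth 4)
59: right child of 55 (depth 5)
53: left child of 55 (depth 5)
60: right child of 59 (depth 6)
37: left child of 39 (depth 2)
3: left child of 6 (depth 3)
48: right child of 47 (depth 4)
1: left child of 3 (depth 4)

22 18 6 3 1 20 19 39 37 52 47 42 48 62 55 53 59 60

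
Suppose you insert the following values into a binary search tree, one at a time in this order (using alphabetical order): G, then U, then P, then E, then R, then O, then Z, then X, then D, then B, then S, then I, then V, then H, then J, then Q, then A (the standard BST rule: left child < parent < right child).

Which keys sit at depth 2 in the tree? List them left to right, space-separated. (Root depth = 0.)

G: root
U: right child of G (depth 1)
P: left child of U (depth 2)
E: left child of G (depth 1)
R: right child of P (depth 3)
O: left child of P (depth 3)
Z: right child of U (depth 2)
X: left child of Z (depth 3)
D: left child of E (depth 2)
B: left child of D (depth 3)
S: right child of R (depth 4)
I: left child of O (depth 4)
V: left child of X (depth 4)
H: left child of I (depth 5)
J: right child of I (depth 5)
Q: left child of R (depth 4)
A: left child of B (depth 4)

D P Z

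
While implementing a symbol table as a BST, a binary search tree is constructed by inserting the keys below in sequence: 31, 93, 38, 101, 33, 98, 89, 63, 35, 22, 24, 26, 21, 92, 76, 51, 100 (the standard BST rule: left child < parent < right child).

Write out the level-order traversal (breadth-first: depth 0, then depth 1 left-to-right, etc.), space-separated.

31 22 93 21 24 38 101 26 33 89 98 35 63 92 100 51 76

31: root
93: right child of 31 (depth 1)
38: left child of 93 (depth 2)
101: right child of 93 (depth 2)
33: left child of 38 (depth 3)
98: left child of 101 (depth 3)
89: right child of 38 (depth 3)
63: left child of 89 (depth 4)
35: right child of 33 (depth 4)
22: left child of 31 (depth 1)
24: right child of 22 (depth 2)
26: right child of 24 (depth 3)
21: left child of 22 (depth 2)
92: right child of 89 (depth 4)
76: right child of 63 (depth 5)
51: left child of 63 (depth 5)
100: right child of 98 (depth 4)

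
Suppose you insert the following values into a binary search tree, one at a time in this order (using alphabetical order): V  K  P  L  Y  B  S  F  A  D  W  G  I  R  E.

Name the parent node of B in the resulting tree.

V: root
K: left child of V (depth 1)
P: right child of K (depth 2)
L: left child of P (depth 3)
Y: right child of V (depth 1)
B: left child of K (depth 2)
S: right child of P (depth 3)
F: right child of B (depth 3)
A: left child of B (depth 3)
D: left child of F (depth 4)
W: left child of Y (depth 2)
G: right child of F (depth 4)
I: right child of G (depth 5)
R: left child of S (depth 4)
E: right child of D (depth 5)

K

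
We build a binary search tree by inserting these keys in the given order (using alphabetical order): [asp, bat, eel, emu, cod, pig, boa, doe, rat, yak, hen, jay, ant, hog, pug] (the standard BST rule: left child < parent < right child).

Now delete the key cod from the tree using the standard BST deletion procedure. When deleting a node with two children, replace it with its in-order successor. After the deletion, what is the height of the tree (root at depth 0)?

asp: root
bat: right child of asp (depth 1)
eel: right child of bat (depth 2)
emu: right child of eel (depth 3)
cod: left child of eel (depth 3)
pig: right child of emu (depth 4)
boa: left child of cod (depth 4)
doe: right child of cod (depth 4)
rat: right child of pig (depth 5)
yak: right child of rat (depth 6)
hen: left child of pig (depth 5)
jay: right child of hen (depth 6)
ant: left child of asp (depth 1)
hog: left child of jay (depth 7)
pug: left child of rat (depth 6)

Delete cod (two children — replace with in-order successor).
After deletion, deepest node is hog at depth 7.

7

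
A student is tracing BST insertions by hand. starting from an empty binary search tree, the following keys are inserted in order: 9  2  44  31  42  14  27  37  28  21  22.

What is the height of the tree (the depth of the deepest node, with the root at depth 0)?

6

Insert 9: tree is empty, so 9 becomes the root.
Insert 2: 2 < 9 → go left. Place as left child of 9.
Insert 44: 44 > 9 → go right. Place as right child of 9.
Insert 31: 31 > 9 → go right; 31 < 44 → go left. Place as left child of 44.
Insert 42: 42 > 9 → go right; 42 < 44 → go left; 42 > 31 → go right. Place as right child of 31.
Insert 14: 14 > 9 → go right; 14 < 44 → go left; 14 < 31 → go left. Place as left child of 31.
Insert 27: 27 > 9 → go right; 27 < 44 → go left; 27 < 31 → go left; 27 > 14 → go right. Place as right child of 14.
Insert 37: 37 > 9 → go right; 37 < 44 → go left; 37 > 31 → go right; 37 < 42 → go left. Place as left child of 42.
Insert 28: 28 > 9 → go right; 28 < 44 → go left; 28 < 31 → go left; 28 > 14 → go right; 28 > 27 → go right. Place as right child of 27.
Insert 21: 21 > 9 → go right; 21 < 44 → go left; 21 < 31 → go left; 21 > 14 → go right; 21 < 27 → go left. Place as left child of 27.
Insert 22: 22 > 9 → go right; 22 < 44 → go left; 22 < 31 → go left; 22 > 14 → go right; 22 < 27 → go left; 22 > 21 → go right. Place as right child of 21.

The deepest node is 22 at depth 6.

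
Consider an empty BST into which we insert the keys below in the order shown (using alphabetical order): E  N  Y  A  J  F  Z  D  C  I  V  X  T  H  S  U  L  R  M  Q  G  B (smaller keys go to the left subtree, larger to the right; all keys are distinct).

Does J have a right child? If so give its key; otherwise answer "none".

Insert E: tree is empty, so E becomes the root.
Insert N: N > E → go right. Place as right child of E.
Insert Y: Y > E → go right; Y > N → go right. Place as right child of N.
Insert A: A < E → go left. Place as left child of E.
Insert J: J > E → go right; J < N → go left. Place as left child of N.
Insert F: F > E → go right; F < N → go left; F < J → go left. Place as left child of J.
Insert Z: Z > E → go right; Z > N → go right; Z > Y → go right. Place as right child of Y.
Insert D: D < E → go left; D > A → go right. Place as right child of A.
Insert C: C < E → go left; C > A → go right; C < D → go left. Place as left child of D.
Insert I: I > E → go right; I < N → go left; I < J → go left; I > F → go right. Place as right child of F.
Insert V: V > E → go right; V > N → go right; V < Y → go left. Place as left child of Y.
Insert X: X > E → go right; X > N → go right; X < Y → go left; X > V → go right. Place as right child of V.
Insert T: T > E → go right; T > N → go right; T < Y → go left; T < V → go left. Place as left child of V.
Insert H: H > E → go right; H < N → go left; H < J → go left; H > F → go right; H < I → go left. Place as left child of I.
Insert S: S > E → go right; S > N → go right; S < Y → go left; S < V → go left; S < T → go left. Place as left child of T.
Insert U: U > E → go right; U > N → go right; U < Y → go left; U < V → go left; U > T → go right. Place as right child of T.
Insert L: L > E → go right; L < N → go left; L > J → go right. Place as right child of J.
Insert R: R > E → go right; R > N → go right; R < Y → go left; R < V → go left; R < T → go left; R < S → go left. Place as left child of S.
Insert M: M > E → go right; M < N → go left; M > J → go right; M > L → go right. Place as right child of L.
Insert Q: Q > E → go right; Q > N → go right; Q < Y → go left; Q < V → go left; Q < T → go left; Q < S → go left; Q < R → go left. Place as left child of R.
Insert G: G > E → go right; G < N → go left; G < J → go left; G > F → go right; G < I → go left; G < H → go left. Place as left child of H.
Insert B: B < E → go left; B > A → go right; B < D → go left; B < C → go left. Place as left child of C.

L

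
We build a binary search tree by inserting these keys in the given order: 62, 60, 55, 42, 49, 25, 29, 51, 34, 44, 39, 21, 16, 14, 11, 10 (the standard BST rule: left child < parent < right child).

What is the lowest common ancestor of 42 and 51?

42

62: root
60: left child of 62 (depth 1)
55: left child of 60 (depth 2)
42: left child of 55 (depth 3)
49: right child of 42 (depth 4)
25: left child of 42 (depth 4)
29: right child of 25 (depth 5)
51: right child of 49 (depth 5)
34: right child of 29 (depth 6)
44: left child of 49 (depth 5)
39: right child of 34 (depth 7)
21: left child of 25 (depth 5)
16: left child of 21 (depth 6)
14: left child of 16 (depth 7)
11: left child of 14 (depth 8)
10: left child of 11 (depth 9)

Path to 42: 62 → 60 → 55 → 42
Path to 51: 62 → 60 → 55 → 42 → 49 → 51
42 lies on both paths and is an ancestor of the other node.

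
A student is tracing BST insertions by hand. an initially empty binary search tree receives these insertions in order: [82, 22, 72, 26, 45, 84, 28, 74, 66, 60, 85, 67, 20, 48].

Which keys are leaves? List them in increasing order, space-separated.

20 28 48 67 74 85

82: root
22: left child of 82 (depth 1)
72: right child of 22 (depth 2)
26: left child of 72 (depth 3)
45: right child of 26 (depth 4)
84: right child of 82 (depth 1)
28: left child of 45 (depth 5)
74: right child of 72 (depth 3)
66: right child of 45 (depth 5)
60: left child of 66 (depth 6)
85: right child of 84 (depth 2)
67: right child of 66 (depth 6)
20: left child of 22 (depth 2)
48: left child of 60 (depth 7)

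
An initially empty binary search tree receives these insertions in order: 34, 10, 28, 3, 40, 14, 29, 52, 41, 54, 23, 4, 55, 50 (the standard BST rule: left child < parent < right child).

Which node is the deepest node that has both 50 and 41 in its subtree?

Insert 34: tree is empty, so 34 becomes the root.
Insert 10: 10 < 34 → go left. Place as left child of 34.
Insert 28: 28 < 34 → go left; 28 > 10 → go right. Place as right child of 10.
Insert 3: 3 < 34 → go left; 3 < 10 → go left. Place as left child of 10.
Insert 40: 40 > 34 → go right. Place as right child of 34.
Insert 14: 14 < 34 → go left; 14 > 10 → go right; 14 < 28 → go left. Place as left child of 28.
Insert 29: 29 < 34 → go left; 29 > 10 → go right; 29 > 28 → go right. Place as right child of 28.
Insert 52: 52 > 34 → go right; 52 > 40 → go right. Place as right child of 40.
Insert 41: 41 > 34 → go right; 41 > 40 → go right; 41 < 52 → go left. Place as left child of 52.
Insert 54: 54 > 34 → go right; 54 > 40 → go right; 54 > 52 → go right. Place as right child of 52.
Insert 23: 23 < 34 → go left; 23 > 10 → go right; 23 < 28 → go left; 23 > 14 → go right. Place as right child of 14.
Insert 4: 4 < 34 → go left; 4 < 10 → go left; 4 > 3 → go right. Place as right child of 3.
Insert 55: 55 > 34 → go right; 55 > 40 → go right; 55 > 52 → go right; 55 > 54 → go right. Place as right child of 54.
Insert 50: 50 > 34 → go right; 50 > 40 → go right; 50 < 52 → go left; 50 > 41 → go right. Place as right child of 41.

Path to 50: 34 → 40 → 52 → 41 → 50
Path to 41: 34 → 40 → 52 → 41
41 lies on both paths and is an ancestor of the other node.

41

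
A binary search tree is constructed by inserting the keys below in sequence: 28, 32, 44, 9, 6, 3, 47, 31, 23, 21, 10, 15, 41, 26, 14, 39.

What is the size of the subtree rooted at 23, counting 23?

Insert 28: tree is empty, so 28 becomes the root.
Insert 32: 32 > 28 → go right. Place as right child of 28.
Insert 44: 44 > 28 → go right; 44 > 32 → go right. Place as right child of 32.
Insert 9: 9 < 28 → go left. Place as left child of 28.
Insert 6: 6 < 28 → go left; 6 < 9 → go left. Place as left child of 9.
Insert 3: 3 < 28 → go left; 3 < 9 → go left; 3 < 6 → go left. Place as left child of 6.
Insert 47: 47 > 28 → go right; 47 > 32 → go right; 47 > 44 → go right. Place as right child of 44.
Insert 31: 31 > 28 → go right; 31 < 32 → go left. Place as left child of 32.
Insert 23: 23 < 28 → go left; 23 > 9 → go right. Place as right child of 9.
Insert 21: 21 < 28 → go left; 21 > 9 → go right; 21 < 23 → go left. Place as left child of 23.
Insert 10: 10 < 28 → go left; 10 > 9 → go right; 10 < 23 → go left; 10 < 21 → go left. Place as left child of 21.
Insert 15: 15 < 28 → go left; 15 > 9 → go right; 15 < 23 → go left; 15 < 21 → go left; 15 > 10 → go right. Place as right child of 10.
Insert 41: 41 > 28 → go right; 41 > 32 → go right; 41 < 44 → go left. Place as left child of 44.
Insert 26: 26 < 28 → go left; 26 > 9 → go right; 26 > 23 → go right. Place as right child of 23.
Insert 14: 14 < 28 → go left; 14 > 9 → go right; 14 < 23 → go left; 14 < 21 → go left; 14 > 10 → go right; 14 < 15 → go left. Place as left child of 15.
Insert 39: 39 > 28 → go right; 39 > 32 → go right; 39 < 44 → go left; 39 < 41 → go left. Place as left child of 41.

Subtree rooted at 23 contains: 23, 21, 10, 15, 14, 26 — 6 nodes.

6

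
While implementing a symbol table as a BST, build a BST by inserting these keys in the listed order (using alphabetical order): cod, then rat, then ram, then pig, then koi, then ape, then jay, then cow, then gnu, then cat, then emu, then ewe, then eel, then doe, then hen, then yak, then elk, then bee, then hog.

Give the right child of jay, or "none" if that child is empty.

Insert cod: tree is empty, so cod becomes the root.
Insert rat: rat > cod → go right. Place as right child of cod.
Insert ram: ram > cod → go right; ram < rat → go left. Place as left child of rat.
Insert pig: pig > cod → go right; pig < rat → go left; pig < ram → go left. Place as left child of ram.
Insert koi: koi > cod → go right; koi < rat → go left; koi < ram → go left; koi < pig → go left. Place as left child of pig.
Insert ape: ape < cod → go left. Place as left child of cod.
Insert jay: jay > cod → go right; jay < rat → go left; jay < ram → go left; jay < pig → go left; jay < koi → go left. Place as left child of koi.
Insert cow: cow > cod → go right; cow < rat → go left; cow < ram → go left; cow < pig → go left; cow < koi → go left; cow < jay → go left. Place as left child of jay.
Insert gnu: gnu > cod → go right; gnu < rat → go left; gnu < ram → go left; gnu < pig → go left; gnu < koi → go left; gnu < jay → go left; gnu > cow → go right. Place as right child of cow.
Insert cat: cat < cod → go left; cat > ape → go right. Place as right child of ape.
Insert emu: emu > cod → go right; emu < rat → go left; emu < ram → go left; emu < pig → go left; emu < koi → go left; emu < jay → go left; emu > cow → go right; emu < gnu → go left. Place as left child of gnu.
Insert ewe: ewe > cod → go right; ewe < rat → go left; ewe < ram → go left; ewe < pig → go left; ewe < koi → go left; ewe < jay → go left; ewe > cow → go right; ewe < gnu → go left; ewe > emu → go right. Place as right child of emu.
Insert eel: eel > cod → go right; eel < rat → go left; eel < ram → go left; eel < pig → go left; eel < koi → go left; eel < jay → go left; eel > cow → go right; eel < gnu → go left; eel < emu → go left. Place as left child of emu.
Insert doe: doe > cod → go right; doe < rat → go left; doe < ram → go left; doe < pig → go left; doe < koi → go left; doe < jay → go left; doe > cow → go right; doe < gnu → go left; doe < emu → go left; doe < eel → go left. Place as left child of eel.
Insert hen: hen > cod → go right; hen < rat → go left; hen < ram → go left; hen < pig → go left; hen < koi → go left; hen < jay → go left; hen > cow → go right; hen > gnu → go right. Place as right child of gnu.
Insert yak: yak > cod → go right; yak > rat → go right. Place as right child of rat.
Insert elk: elk > cod → go right; elk < rat → go left; elk < ram → go left; elk < pig → go left; elk < koi → go left; elk < jay → go left; elk > cow → go right; elk < gnu → go left; elk < emu → go left; elk > eel → go right. Place as right child of eel.
Insert bee: bee < cod → go left; bee > ape → go right; bee < cat → go left. Place as left child of cat.
Insert hog: hog > cod → go right; hog < rat → go left; hog < ram → go left; hog < pig → go left; hog < koi → go left; hog < jay → go left; hog > cow → go right; hog > gnu → go right; hog > hen → go right. Place as right child of hen.

none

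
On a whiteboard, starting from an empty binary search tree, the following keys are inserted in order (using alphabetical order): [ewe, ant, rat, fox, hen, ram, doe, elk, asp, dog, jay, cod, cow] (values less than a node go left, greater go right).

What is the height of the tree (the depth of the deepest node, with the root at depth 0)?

5

Insert ewe: tree is empty, so ewe becomes the root.
Insert ant: ant < ewe → go left. Place as left child of ewe.
Insert rat: rat > ewe → go right. Place as right child of ewe.
Insert fox: fox > ewe → go right; fox < rat → go left. Place as left child of rat.
Insert hen: hen > ewe → go right; hen < rat → go left; hen > fox → go right. Place as right child of fox.
Insert ram: ram > ewe → go right; ram < rat → go left; ram > fox → go right; ram > hen → go right. Place as right child of hen.
Insert doe: doe < ewe → go left; doe > ant → go right. Place as right child of ant.
Insert elk: elk < ewe → go left; elk > ant → go right; elk > doe → go right. Place as right child of doe.
Insert asp: asp < ewe → go left; asp > ant → go right; asp < doe → go left. Place as left child of doe.
Insert dog: dog < ewe → go left; dog > ant → go right; dog > doe → go right; dog < elk → go left. Place as left child of elk.
Insert jay: jay > ewe → go right; jay < rat → go left; jay > fox → go right; jay > hen → go right; jay < ram → go left. Place as left child of ram.
Insert cod: cod < ewe → go left; cod > ant → go right; cod < doe → go left; cod > asp → go right. Place as right child of asp.
Insert cow: cow < ewe → go left; cow > ant → go right; cow < doe → go left; cow > asp → go right; cow > cod → go right. Place as right child of cod.

The deepest node is jay at depth 5.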